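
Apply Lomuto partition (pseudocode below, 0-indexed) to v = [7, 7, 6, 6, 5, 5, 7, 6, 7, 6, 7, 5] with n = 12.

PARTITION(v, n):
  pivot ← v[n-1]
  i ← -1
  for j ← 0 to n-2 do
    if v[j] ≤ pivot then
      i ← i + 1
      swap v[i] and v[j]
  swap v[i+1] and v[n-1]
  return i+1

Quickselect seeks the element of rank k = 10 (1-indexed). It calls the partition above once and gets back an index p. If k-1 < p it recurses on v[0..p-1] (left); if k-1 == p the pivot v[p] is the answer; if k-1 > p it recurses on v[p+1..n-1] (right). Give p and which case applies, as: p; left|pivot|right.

2; right

pivot = v[11] = 5; i = -1
j=0: v[0]=7 > 5 → no swap
j=1: v[1]=7 > 5 → no swap
j=2: v[2]=6 > 5 → no swap
j=3: v[3]=6 > 5 → no swap
j=4: v[4]=5 ≤ 5 → i=0, swap v[0],v[4] → [5, 7, 6, 6, 7, 5, 7, 6, 7, 6, 7, 5]
j=5: v[5]=5 ≤ 5 → i=1, swap v[1],v[5] → [5, 5, 6, 6, 7, 7, 7, 6, 7, 6, 7, 5]
j=6: v[6]=7 > 5 → no swap
j=7: v[7]=6 > 5 → no swap
j=8: v[8]=7 > 5 → no swap
j=9: v[9]=6 > 5 → no swap
j=10: v[10]=7 > 5 → no swap
final swap v[2],v[11] → [5, 5, 5, 6, 7, 7, 7, 6, 7, 6, 7, 6]; return 2
p = 2; k-1 = 9 > 2 ⇒ right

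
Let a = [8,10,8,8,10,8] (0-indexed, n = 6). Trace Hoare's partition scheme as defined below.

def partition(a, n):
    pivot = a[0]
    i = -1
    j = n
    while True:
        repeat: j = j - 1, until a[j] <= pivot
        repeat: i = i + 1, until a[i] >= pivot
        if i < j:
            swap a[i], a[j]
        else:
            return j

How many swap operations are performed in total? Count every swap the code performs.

pivot=8
j stops at 5 (8), i stops at 0 (8); swap ⇒ [8,10,8,8,10,8]
j stops at 3 (8), i stops at 1 (10); swap ⇒ [8,8,8,10,10,8]
j stops at 2, i stops at 2; i≥j ⇒ return 2. a=[8,8,8,10,10,8]

2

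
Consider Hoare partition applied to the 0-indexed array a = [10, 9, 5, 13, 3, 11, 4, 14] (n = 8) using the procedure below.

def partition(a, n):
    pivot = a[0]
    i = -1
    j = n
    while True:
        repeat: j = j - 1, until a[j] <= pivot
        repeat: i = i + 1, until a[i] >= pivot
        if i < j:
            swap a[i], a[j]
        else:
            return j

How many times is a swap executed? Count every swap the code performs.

pivot = a[0] = 10; i = -1, j = 8
j→6 (a[6]=4≤10), i→0 (a[0]=10≥10); i<j, swap → [4, 9, 5, 13, 3, 11, 10, 14]
j→4 (a[4]=3≤10), i→3 (a[3]=13≥10); i<j, swap → [4, 9, 5, 3, 13, 11, 10, 14]
j→3, i→4; i≥j, return j=3. a = [4, 9, 5, 3, 13, 11, 10, 14]

2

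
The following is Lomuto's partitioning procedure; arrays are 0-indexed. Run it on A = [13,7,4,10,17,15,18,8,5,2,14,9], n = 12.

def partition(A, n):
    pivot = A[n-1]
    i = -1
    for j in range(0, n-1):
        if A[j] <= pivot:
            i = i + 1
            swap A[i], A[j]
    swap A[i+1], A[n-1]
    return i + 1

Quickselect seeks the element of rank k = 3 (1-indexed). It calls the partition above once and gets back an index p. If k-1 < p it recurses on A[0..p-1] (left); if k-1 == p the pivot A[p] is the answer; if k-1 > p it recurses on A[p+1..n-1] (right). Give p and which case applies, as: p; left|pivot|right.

5; left

pivot = A[11] = 9; i = -1
j=0: A[0]=13 > 9 → no swap
j=1: A[1]=7 ≤ 9 → i=0, swap A[0],A[1] → [7,13,4,10,17,15,18,8,5,2,14,9]
j=2: A[2]=4 ≤ 9 → i=1, swap A[1],A[2] → [7,4,13,10,17,15,18,8,5,2,14,9]
j=3: A[3]=10 > 9 → no swap
j=4: A[4]=17 > 9 → no swap
j=5: A[5]=15 > 9 → no swap
j=6: A[6]=18 > 9 → no swap
j=7: A[7]=8 ≤ 9 → i=2, swap A[2],A[7] → [7,4,8,10,17,15,18,13,5,2,14,9]
j=8: A[8]=5 ≤ 9 → i=3, swap A[3],A[8] → [7,4,8,5,17,15,18,13,10,2,14,9]
j=9: A[9]=2 ≤ 9 → i=4, swap A[4],A[9] → [7,4,8,5,2,15,18,13,10,17,14,9]
j=10: A[10]=14 > 9 → no swap
final swap A[5],A[11] → [7,4,8,5,2,9,18,13,10,17,14,15]; return 5
p = 5; k-1 = 2 < 5 ⇒ left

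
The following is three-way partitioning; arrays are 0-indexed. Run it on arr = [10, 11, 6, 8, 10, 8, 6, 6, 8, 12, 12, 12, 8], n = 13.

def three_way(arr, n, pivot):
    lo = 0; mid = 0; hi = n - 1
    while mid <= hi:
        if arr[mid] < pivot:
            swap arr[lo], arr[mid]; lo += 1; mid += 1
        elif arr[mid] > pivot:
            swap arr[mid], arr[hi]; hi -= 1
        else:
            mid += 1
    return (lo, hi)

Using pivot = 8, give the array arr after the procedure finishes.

pivot = 8; lo=0, mid=0, hi=12
arr[mid]=10>8: swap arr[0],arr[12]; hi=11 → [8, 11, 6, 8, 10, 8, 6, 6, 8, 12, 12, 12, 10]
arr[mid]=8=8: mid=1
arr[mid]=11>8: swap arr[1],arr[11]; hi=10 → [8, 12, 6, 8, 10, 8, 6, 6, 8, 12, 12, 11, 10]
arr[mid]=12>8: swap arr[1],arr[10]; hi=9 → [8, 12, 6, 8, 10, 8, 6, 6, 8, 12, 12, 11, 10]
arr[mid]=12>8: swap arr[1],arr[9]; hi=8 → [8, 12, 6, 8, 10, 8, 6, 6, 8, 12, 12, 11, 10]
arr[mid]=12>8: swap arr[1],arr[8]; hi=7 → [8, 8, 6, 8, 10, 8, 6, 6, 12, 12, 12, 11, 10]
arr[mid]=8=8: mid=2
arr[mid]=6<8: swap arr[0],arr[2]; lo=1,mid=3 → [6, 8, 8, 8, 10, 8, 6, 6, 12, 12, 12, 11, 10]
arr[mid]=8=8: mid=4
arr[mid]=10>8: swap arr[4],arr[7]; hi=6 → [6, 8, 8, 8, 6, 8, 6, 10, 12, 12, 12, 11, 10]
arr[mid]=6<8: swap arr[1],arr[4]; lo=2,mid=5 → [6, 6, 8, 8, 8, 8, 6, 10, 12, 12, 12, 11, 10]
arr[mid]=8=8: mid=6
arr[mid]=6<8: swap arr[2],arr[6]; lo=3,mid=7 → [6, 6, 6, 8, 8, 8, 8, 10, 12, 12, 12, 11, 10]
end: lo=3, hi=6; arr = [6, 6, 6, 8, 8, 8, 8, 10, 12, 12, 12, 11, 10]

[6, 6, 6, 8, 8, 8, 8, 10, 12, 12, 12, 11, 10]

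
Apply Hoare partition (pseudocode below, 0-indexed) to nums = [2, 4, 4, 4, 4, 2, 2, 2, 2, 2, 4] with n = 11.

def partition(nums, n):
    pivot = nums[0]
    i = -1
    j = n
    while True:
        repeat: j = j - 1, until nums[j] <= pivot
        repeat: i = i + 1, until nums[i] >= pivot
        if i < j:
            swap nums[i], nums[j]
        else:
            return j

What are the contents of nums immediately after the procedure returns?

[2, 2, 2, 2, 2, 4, 4, 4, 4, 2, 4]

pivot = nums[0] = 2; i = -1, j = 11
j→9 (nums[9]=2≤2), i→0 (nums[0]=2≥2); i<j, swap → [2, 4, 4, 4, 4, 2, 2, 2, 2, 2, 4]
j→8 (nums[8]=2≤2), i→1 (nums[1]=4≥2); i<j, swap → [2, 2, 4, 4, 4, 2, 2, 2, 4, 2, 4]
j→7 (nums[7]=2≤2), i→2 (nums[2]=4≥2); i<j, swap → [2, 2, 2, 4, 4, 2, 2, 4, 4, 2, 4]
j→6 (nums[6]=2≤2), i→3 (nums[3]=4≥2); i<j, swap → [2, 2, 2, 2, 4, 2, 4, 4, 4, 2, 4]
j→5 (nums[5]=2≤2), i→4 (nums[4]=4≥2); i<j, swap → [2, 2, 2, 2, 2, 4, 4, 4, 4, 2, 4]
j→4, i→5; i≥j, return j=4. nums = [2, 2, 2, 2, 2, 4, 4, 4, 4, 2, 4]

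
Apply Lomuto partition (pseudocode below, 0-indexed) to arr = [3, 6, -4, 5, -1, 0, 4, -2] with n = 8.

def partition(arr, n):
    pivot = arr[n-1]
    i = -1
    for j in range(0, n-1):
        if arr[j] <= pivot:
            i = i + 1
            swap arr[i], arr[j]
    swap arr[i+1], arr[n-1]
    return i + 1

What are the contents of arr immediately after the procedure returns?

pivot=-2, i=-1
j=0: 3>-2, skip
j=1: 6>-2, skip
j=2: -4≤-2, i=0, swap(0,2) ⇒ [-4, 6, 3, 5, -1, 0, 4, -2]
j=3: 5>-2, skip
j=4: -1>-2, skip
j=5: 0>-2, skip
j=6: 4>-2, skip
swap(1,7) ⇒ [-4, -2, 3, 5, -1, 0, 4, 6]; return 1

[-4, -2, 3, 5, -1, 0, 4, 6]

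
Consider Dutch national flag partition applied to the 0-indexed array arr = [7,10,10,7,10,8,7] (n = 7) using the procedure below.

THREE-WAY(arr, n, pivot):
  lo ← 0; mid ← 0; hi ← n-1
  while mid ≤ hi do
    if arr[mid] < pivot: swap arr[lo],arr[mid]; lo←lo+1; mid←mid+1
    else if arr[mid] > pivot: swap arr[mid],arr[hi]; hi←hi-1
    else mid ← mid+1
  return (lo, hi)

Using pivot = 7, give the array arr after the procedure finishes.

pivot = 7; lo=0, mid=0, hi=6
arr[mid]=7=7: mid=1
arr[mid]=10>7: swap arr[1],arr[6]; hi=5 → [7,7,10,7,10,8,10]
arr[mid]=7=7: mid=2
arr[mid]=10>7: swap arr[2],arr[5]; hi=4 → [7,7,8,7,10,10,10]
arr[mid]=8>7: swap arr[2],arr[4]; hi=3 → [7,7,10,7,8,10,10]
arr[mid]=10>7: swap arr[2],arr[3]; hi=2 → [7,7,7,10,8,10,10]
arr[mid]=7=7: mid=3
end: lo=0, hi=2; arr = [7,7,7,10,8,10,10]

[7,7,7,10,8,10,10]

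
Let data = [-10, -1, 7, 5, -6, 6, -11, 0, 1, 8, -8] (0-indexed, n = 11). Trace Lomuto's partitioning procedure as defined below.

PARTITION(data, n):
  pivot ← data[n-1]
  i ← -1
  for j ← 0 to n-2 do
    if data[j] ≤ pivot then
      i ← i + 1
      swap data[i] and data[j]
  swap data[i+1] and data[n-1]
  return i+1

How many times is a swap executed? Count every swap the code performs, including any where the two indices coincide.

3

pivot = data[10] = -8; i = -1
j=0: data[0]=-10 ≤ -8 → i=0, swap data[0],data[0] (no change) → [-10, -1, 7, 5, -6, 6, -11, 0, 1, 8, -8]
j=1: data[1]=-1 > -8 → no swap
j=2: data[2]=7 > -8 → no swap
j=3: data[3]=5 > -8 → no swap
j=4: data[4]=-6 > -8 → no swap
j=5: data[5]=6 > -8 → no swap
j=6: data[6]=-11 ≤ -8 → i=1, swap data[1],data[6] → [-10, -11, 7, 5, -6, 6, -1, 0, 1, 8, -8]
j=7: data[7]=0 > -8 → no swap
j=8: data[8]=1 > -8 → no swap
j=9: data[9]=8 > -8 → no swap
final swap data[2],data[10] → [-10, -11, -8, 5, -6, 6, -1, 0, 1, 8, 7]; return 2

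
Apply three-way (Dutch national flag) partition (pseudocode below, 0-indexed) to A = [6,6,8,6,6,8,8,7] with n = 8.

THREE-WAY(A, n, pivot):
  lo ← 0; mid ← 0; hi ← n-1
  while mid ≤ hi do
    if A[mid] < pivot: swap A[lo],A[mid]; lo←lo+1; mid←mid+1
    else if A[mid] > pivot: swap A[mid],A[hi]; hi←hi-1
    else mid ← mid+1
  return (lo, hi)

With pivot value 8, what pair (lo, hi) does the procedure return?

(5, 7)

lo=0 mid=0 hi=7
6<8: swap(0,0), lo=1 mid=1 ⇒ [6,6,8,6,6,8,8,7]
6<8: swap(1,1), lo=2 mid=2 ⇒ [6,6,8,6,6,8,8,7]
8=8: mid=3
6<8: swap(2,3), lo=3 mid=4 ⇒ [6,6,6,8,6,8,8,7]
6<8: swap(3,4), lo=4 mid=5 ⇒ [6,6,6,6,8,8,8,7]
8=8: mid=6
8=8: mid=7
7<8: swap(4,7), lo=5 mid=8 ⇒ [6,6,6,6,7,8,8,8]
done. lo=5 hi=7; A=[6,6,6,6,7,8,8,8]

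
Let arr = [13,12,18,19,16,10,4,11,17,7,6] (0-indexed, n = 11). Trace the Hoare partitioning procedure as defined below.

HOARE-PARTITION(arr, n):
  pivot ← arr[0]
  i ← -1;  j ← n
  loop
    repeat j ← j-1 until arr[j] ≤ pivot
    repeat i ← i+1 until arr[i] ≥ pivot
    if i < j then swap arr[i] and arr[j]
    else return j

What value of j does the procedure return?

5

pivot = arr[0] = 13; i = -1, j = 11
j→10 (arr[10]=6≤13), i→0 (arr[0]=13≥13); i<j, swap → [6,12,18,19,16,10,4,11,17,7,13]
j→9 (arr[9]=7≤13), i→2 (arr[2]=18≥13); i<j, swap → [6,12,7,19,16,10,4,11,17,18,13]
j→7 (arr[7]=11≤13), i→3 (arr[3]=19≥13); i<j, swap → [6,12,7,11,16,10,4,19,17,18,13]
j→6 (arr[6]=4≤13), i→4 (arr[4]=16≥13); i<j, swap → [6,12,7,11,4,10,16,19,17,18,13]
j→5, i→6; i≥j, return j=5. arr = [6,12,7,11,4,10,16,19,17,18,13]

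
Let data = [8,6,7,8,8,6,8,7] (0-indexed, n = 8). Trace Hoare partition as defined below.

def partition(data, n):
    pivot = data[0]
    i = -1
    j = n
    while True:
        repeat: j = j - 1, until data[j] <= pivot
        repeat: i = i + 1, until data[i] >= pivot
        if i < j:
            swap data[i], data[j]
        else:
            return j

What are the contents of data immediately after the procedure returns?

[7,6,7,8,6,8,8,8]

pivot=8
j stops at 7 (7), i stops at 0 (8); swap ⇒ [7,6,7,8,8,6,8,8]
j stops at 6 (8), i stops at 3 (8); swap ⇒ [7,6,7,8,8,6,8,8]
j stops at 5 (6), i stops at 4 (8); swap ⇒ [7,6,7,8,6,8,8,8]
j stops at 4, i stops at 5; i≥j ⇒ return 4. data=[7,6,7,8,6,8,8,8]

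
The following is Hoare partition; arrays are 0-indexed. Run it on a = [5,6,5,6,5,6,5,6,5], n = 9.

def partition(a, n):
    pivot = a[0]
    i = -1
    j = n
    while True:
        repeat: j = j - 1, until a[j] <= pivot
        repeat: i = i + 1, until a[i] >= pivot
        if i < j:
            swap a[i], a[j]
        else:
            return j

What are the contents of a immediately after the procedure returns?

pivot = a[0] = 5; i = -1, j = 9
j→8 (a[8]=5≤5), i→0 (a[0]=5≥5); i<j, swap → [5,6,5,6,5,6,5,6,5]
j→6 (a[6]=5≤5), i→1 (a[1]=6≥5); i<j, swap → [5,5,5,6,5,6,6,6,5]
j→4 (a[4]=5≤5), i→2 (a[2]=5≥5); i<j, swap → [5,5,5,6,5,6,6,6,5]
j→2, i→3; i≥j, return j=2. a = [5,5,5,6,5,6,6,6,5]

[5,5,5,6,5,6,6,6,5]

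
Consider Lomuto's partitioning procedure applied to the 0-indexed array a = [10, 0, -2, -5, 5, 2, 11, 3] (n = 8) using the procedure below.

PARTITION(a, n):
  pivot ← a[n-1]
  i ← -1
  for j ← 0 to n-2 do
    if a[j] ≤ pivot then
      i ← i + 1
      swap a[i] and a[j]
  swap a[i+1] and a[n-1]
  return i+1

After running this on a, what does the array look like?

pivot=3, i=-1
j=0: 10>3, skip
j=1: 0≤3, i=0, swap(0,1) ⇒ [0, 10, -2, -5, 5, 2, 11, 3]
j=2: -2≤3, i=1, swap(1,2) ⇒ [0, -2, 10, -5, 5, 2, 11, 3]
j=3: -5≤3, i=2, swap(2,3) ⇒ [0, -2, -5, 10, 5, 2, 11, 3]
j=4: 5>3, skip
j=5: 2≤3, i=3, swap(3,5) ⇒ [0, -2, -5, 2, 5, 10, 11, 3]
j=6: 11>3, skip
swap(4,7) ⇒ [0, -2, -5, 2, 3, 10, 11, 5]; return 4

[0, -2, -5, 2, 3, 10, 11, 5]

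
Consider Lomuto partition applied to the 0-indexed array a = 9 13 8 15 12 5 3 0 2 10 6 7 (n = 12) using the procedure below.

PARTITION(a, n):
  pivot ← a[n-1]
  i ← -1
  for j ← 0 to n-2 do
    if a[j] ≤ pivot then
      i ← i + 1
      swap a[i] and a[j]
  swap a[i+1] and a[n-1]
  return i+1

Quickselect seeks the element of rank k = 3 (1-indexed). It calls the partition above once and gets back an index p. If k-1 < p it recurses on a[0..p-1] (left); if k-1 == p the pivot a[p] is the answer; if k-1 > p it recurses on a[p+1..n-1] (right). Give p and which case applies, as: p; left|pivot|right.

pivot=7, i=-1
j=0: 9>7, skip
j=1: 13>7, skip
j=2: 8>7, skip
j=3: 15>7, skip
j=4: 12>7, skip
j=5: 5≤7, i=0, swap(0,5) ⇒ 5 13 8 15 12 9 3 0 2 10 6 7
j=6: 3≤7, i=1, swap(1,6) ⇒ 5 3 8 15 12 9 13 0 2 10 6 7
j=7: 0≤7, i=2, swap(2,7) ⇒ 5 3 0 15 12 9 13 8 2 10 6 7
j=8: 2≤7, i=3, swap(3,8) ⇒ 5 3 0 2 12 9 13 8 15 10 6 7
j=9: 10>7, skip
j=10: 6≤7, i=4, swap(4,10) ⇒ 5 3 0 2 6 9 13 8 15 10 12 7
swap(5,11) ⇒ 5 3 0 2 6 7 13 8 15 10 12 9; return 5
p = 5; k-1 = 2 < 5 ⇒ left

5; left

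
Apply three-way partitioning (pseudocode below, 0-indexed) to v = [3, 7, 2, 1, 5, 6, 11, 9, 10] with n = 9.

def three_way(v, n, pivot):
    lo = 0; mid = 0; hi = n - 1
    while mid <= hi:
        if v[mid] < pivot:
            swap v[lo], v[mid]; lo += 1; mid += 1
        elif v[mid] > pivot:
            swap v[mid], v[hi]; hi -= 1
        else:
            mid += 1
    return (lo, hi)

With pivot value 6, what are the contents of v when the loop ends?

pivot = 6; lo=0, mid=0, hi=8
v[mid]=3<6: swap v[0],v[0]; lo=1,mid=1 → [3, 7, 2, 1, 5, 6, 11, 9, 10]
v[mid]=7>6: swap v[1],v[8]; hi=7 → [3, 10, 2, 1, 5, 6, 11, 9, 7]
v[mid]=10>6: swap v[1],v[7]; hi=6 → [3, 9, 2, 1, 5, 6, 11, 10, 7]
v[mid]=9>6: swap v[1],v[6]; hi=5 → [3, 11, 2, 1, 5, 6, 9, 10, 7]
v[mid]=11>6: swap v[1],v[5]; hi=4 → [3, 6, 2, 1, 5, 11, 9, 10, 7]
v[mid]=6=6: mid=2
v[mid]=2<6: swap v[1],v[2]; lo=2,mid=3 → [3, 2, 6, 1, 5, 11, 9, 10, 7]
v[mid]=1<6: swap v[2],v[3]; lo=3,mid=4 → [3, 2, 1, 6, 5, 11, 9, 10, 7]
v[mid]=5<6: swap v[3],v[4]; lo=4,mid=5 → [3, 2, 1, 5, 6, 11, 9, 10, 7]
end: lo=4, hi=4; v = [3, 2, 1, 5, 6, 11, 9, 10, 7]

[3, 2, 1, 5, 6, 11, 9, 10, 7]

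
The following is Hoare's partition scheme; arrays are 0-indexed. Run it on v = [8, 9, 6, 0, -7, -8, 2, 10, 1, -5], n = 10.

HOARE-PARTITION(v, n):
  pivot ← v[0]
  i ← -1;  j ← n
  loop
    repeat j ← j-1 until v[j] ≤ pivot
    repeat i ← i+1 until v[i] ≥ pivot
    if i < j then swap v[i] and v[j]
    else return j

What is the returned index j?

6

pivot = v[0] = 8; i = -1, j = 10
j→9 (v[9]=-5≤8), i→0 (v[0]=8≥8); i<j, swap → [-5, 9, 6, 0, -7, -8, 2, 10, 1, 8]
j→8 (v[8]=1≤8), i→1 (v[1]=9≥8); i<j, swap → [-5, 1, 6, 0, -7, -8, 2, 10, 9, 8]
j→6, i→7; i≥j, return j=6. v = [-5, 1, 6, 0, -7, -8, 2, 10, 9, 8]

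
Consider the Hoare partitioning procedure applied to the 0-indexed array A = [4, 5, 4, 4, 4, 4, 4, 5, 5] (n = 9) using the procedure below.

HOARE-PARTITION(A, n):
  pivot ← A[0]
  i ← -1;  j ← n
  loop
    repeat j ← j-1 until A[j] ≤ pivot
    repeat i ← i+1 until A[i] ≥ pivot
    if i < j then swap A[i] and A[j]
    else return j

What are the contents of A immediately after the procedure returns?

[4, 4, 4, 4, 4, 5, 4, 5, 5]

pivot = A[0] = 4; i = -1, j = 9
j→6 (A[6]=4≤4), i→0 (A[0]=4≥4); i<j, swap → [4, 5, 4, 4, 4, 4, 4, 5, 5]
j→5 (A[5]=4≤4), i→1 (A[1]=5≥4); i<j, swap → [4, 4, 4, 4, 4, 5, 4, 5, 5]
j→4 (A[4]=4≤4), i→2 (A[2]=4≥4); i<j, swap → [4, 4, 4, 4, 4, 5, 4, 5, 5]
j→3, i→3; i≥j, return j=3. A = [4, 4, 4, 4, 4, 5, 4, 5, 5]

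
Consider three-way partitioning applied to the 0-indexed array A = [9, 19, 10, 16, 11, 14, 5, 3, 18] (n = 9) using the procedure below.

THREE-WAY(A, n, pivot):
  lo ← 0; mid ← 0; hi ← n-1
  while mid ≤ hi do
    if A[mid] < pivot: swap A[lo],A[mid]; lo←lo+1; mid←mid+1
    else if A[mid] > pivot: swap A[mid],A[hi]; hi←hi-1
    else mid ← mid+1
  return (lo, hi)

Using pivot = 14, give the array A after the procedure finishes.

[9, 3, 10, 5, 11, 14, 16, 18, 19]

pivot = 14; lo=0, mid=0, hi=8
A[mid]=9<14: swap A[0],A[0]; lo=1,mid=1 → [9, 19, 10, 16, 11, 14, 5, 3, 18]
A[mid]=19>14: swap A[1],A[8]; hi=7 → [9, 18, 10, 16, 11, 14, 5, 3, 19]
A[mid]=18>14: swap A[1],A[7]; hi=6 → [9, 3, 10, 16, 11, 14, 5, 18, 19]
A[mid]=3<14: swap A[1],A[1]; lo=2,mid=2 → [9, 3, 10, 16, 11, 14, 5, 18, 19]
A[mid]=10<14: swap A[2],A[2]; lo=3,mid=3 → [9, 3, 10, 16, 11, 14, 5, 18, 19]
A[mid]=16>14: swap A[3],A[6]; hi=5 → [9, 3, 10, 5, 11, 14, 16, 18, 19]
A[mid]=5<14: swap A[3],A[3]; lo=4,mid=4 → [9, 3, 10, 5, 11, 14, 16, 18, 19]
A[mid]=11<14: swap A[4],A[4]; lo=5,mid=5 → [9, 3, 10, 5, 11, 14, 16, 18, 19]
A[mid]=14=14: mid=6
end: lo=5, hi=5; A = [9, 3, 10, 5, 11, 14, 16, 18, 19]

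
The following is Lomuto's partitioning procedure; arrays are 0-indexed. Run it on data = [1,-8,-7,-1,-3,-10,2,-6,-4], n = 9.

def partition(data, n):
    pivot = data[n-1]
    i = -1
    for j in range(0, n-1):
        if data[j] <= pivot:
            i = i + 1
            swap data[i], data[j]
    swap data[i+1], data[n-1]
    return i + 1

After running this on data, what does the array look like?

[-8,-7,-10,-6,-4,1,2,-1,-3]

pivot=-4, i=-1
j=0: 1>-4, skip
j=1: -8≤-4, i=0, swap(0,1) ⇒ [-8,1,-7,-1,-3,-10,2,-6,-4]
j=2: -7≤-4, i=1, swap(1,2) ⇒ [-8,-7,1,-1,-3,-10,2,-6,-4]
j=3: -1>-4, skip
j=4: -3>-4, skip
j=5: -10≤-4, i=2, swap(2,5) ⇒ [-8,-7,-10,-1,-3,1,2,-6,-4]
j=6: 2>-4, skip
j=7: -6≤-4, i=3, swap(3,7) ⇒ [-8,-7,-10,-6,-3,1,2,-1,-4]
swap(4,8) ⇒ [-8,-7,-10,-6,-4,1,2,-1,-3]; return 4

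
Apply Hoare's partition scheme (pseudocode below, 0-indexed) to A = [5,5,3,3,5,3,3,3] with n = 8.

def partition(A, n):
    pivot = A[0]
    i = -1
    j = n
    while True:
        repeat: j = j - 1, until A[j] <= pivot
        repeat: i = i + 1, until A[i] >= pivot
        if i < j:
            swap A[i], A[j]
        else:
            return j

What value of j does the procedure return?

4

pivot = A[0] = 5; i = -1, j = 8
j→7 (A[7]=3≤5), i→0 (A[0]=5≥5); i<j, swap → [3,5,3,3,5,3,3,5]
j→6 (A[6]=3≤5), i→1 (A[1]=5≥5); i<j, swap → [3,3,3,3,5,3,5,5]
j→5 (A[5]=3≤5), i→4 (A[4]=5≥5); i<j, swap → [3,3,3,3,3,5,5,5]
j→4, i→5; i≥j, return j=4. A = [3,3,3,3,3,5,5,5]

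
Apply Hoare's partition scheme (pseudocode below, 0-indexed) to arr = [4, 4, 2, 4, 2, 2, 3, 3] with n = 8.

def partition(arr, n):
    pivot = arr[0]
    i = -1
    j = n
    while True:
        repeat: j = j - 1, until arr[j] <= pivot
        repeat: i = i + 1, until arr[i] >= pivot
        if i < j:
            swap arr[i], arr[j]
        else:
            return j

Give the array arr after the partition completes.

[3, 3, 2, 2, 2, 4, 4, 4]

pivot=4
j stops at 7 (3), i stops at 0 (4); swap ⇒ [3, 4, 2, 4, 2, 2, 3, 4]
j stops at 6 (3), i stops at 1 (4); swap ⇒ [3, 3, 2, 4, 2, 2, 4, 4]
j stops at 5 (2), i stops at 3 (4); swap ⇒ [3, 3, 2, 2, 2, 4, 4, 4]
j stops at 4, i stops at 5; i≥j ⇒ return 4. arr=[3, 3, 2, 2, 2, 4, 4, 4]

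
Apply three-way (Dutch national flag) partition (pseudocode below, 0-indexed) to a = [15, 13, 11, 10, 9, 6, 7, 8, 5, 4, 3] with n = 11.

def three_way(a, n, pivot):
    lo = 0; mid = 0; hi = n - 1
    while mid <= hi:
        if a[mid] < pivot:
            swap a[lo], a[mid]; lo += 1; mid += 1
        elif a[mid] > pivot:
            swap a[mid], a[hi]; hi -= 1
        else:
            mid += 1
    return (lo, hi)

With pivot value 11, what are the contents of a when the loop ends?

lo=0 mid=0 hi=10
15>11: swap(0,10), hi=9 ⇒ [3, 13, 11, 10, 9, 6, 7, 8, 5, 4, 15]
3<11: swap(0,0), lo=1 mid=1 ⇒ [3, 13, 11, 10, 9, 6, 7, 8, 5, 4, 15]
13>11: swap(1,9), hi=8 ⇒ [3, 4, 11, 10, 9, 6, 7, 8, 5, 13, 15]
4<11: swap(1,1), lo=2 mid=2 ⇒ [3, 4, 11, 10, 9, 6, 7, 8, 5, 13, 15]
11=11: mid=3
10<11: swap(2,3), lo=3 mid=4 ⇒ [3, 4, 10, 11, 9, 6, 7, 8, 5, 13, 15]
9<11: swap(3,4), lo=4 mid=5 ⇒ [3, 4, 10, 9, 11, 6, 7, 8, 5, 13, 15]
6<11: swap(4,5), lo=5 mid=6 ⇒ [3, 4, 10, 9, 6, 11, 7, 8, 5, 13, 15]
7<11: swap(5,6), lo=6 mid=7 ⇒ [3, 4, 10, 9, 6, 7, 11, 8, 5, 13, 15]
8<11: swap(6,7), lo=7 mid=8 ⇒ [3, 4, 10, 9, 6, 7, 8, 11, 5, 13, 15]
5<11: swap(7,8), lo=8 mid=9 ⇒ [3, 4, 10, 9, 6, 7, 8, 5, 11, 13, 15]
done. lo=8 hi=8; a=[3, 4, 10, 9, 6, 7, 8, 5, 11, 13, 15]

[3, 4, 10, 9, 6, 7, 8, 5, 11, 13, 15]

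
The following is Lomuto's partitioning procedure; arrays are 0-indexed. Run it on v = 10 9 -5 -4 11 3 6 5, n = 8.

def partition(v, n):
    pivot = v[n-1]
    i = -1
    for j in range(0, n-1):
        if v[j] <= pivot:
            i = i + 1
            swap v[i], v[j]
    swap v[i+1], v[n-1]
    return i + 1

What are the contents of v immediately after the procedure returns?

-5 -4 3 5 11 10 6 9

pivot=5, i=-1
j=0: 10>5, skip
j=1: 9>5, skip
j=2: -5≤5, i=0, swap(0,2) ⇒ -5 9 10 -4 11 3 6 5
j=3: -4≤5, i=1, swap(1,3) ⇒ -5 -4 10 9 11 3 6 5
j=4: 11>5, skip
j=5: 3≤5, i=2, swap(2,5) ⇒ -5 -4 3 9 11 10 6 5
j=6: 6>5, skip
swap(3,7) ⇒ -5 -4 3 5 11 10 6 9; return 3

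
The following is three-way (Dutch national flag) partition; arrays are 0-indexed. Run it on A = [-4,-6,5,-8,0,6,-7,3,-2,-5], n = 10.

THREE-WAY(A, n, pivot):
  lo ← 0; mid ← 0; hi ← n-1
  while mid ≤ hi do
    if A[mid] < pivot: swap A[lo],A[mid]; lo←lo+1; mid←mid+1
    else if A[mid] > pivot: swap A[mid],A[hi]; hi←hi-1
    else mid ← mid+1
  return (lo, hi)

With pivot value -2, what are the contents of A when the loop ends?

[-4,-6,-5,-8,-7,-2,3,6,0,5]

lo=0 mid=0 hi=9
-4<-2: swap(0,0), lo=1 mid=1 ⇒ [-4,-6,5,-8,0,6,-7,3,-2,-5]
-6<-2: swap(1,1), lo=2 mid=2 ⇒ [-4,-6,5,-8,0,6,-7,3,-2,-5]
5>-2: swap(2,9), hi=8 ⇒ [-4,-6,-5,-8,0,6,-7,3,-2,5]
-5<-2: swap(2,2), lo=3 mid=3 ⇒ [-4,-6,-5,-8,0,6,-7,3,-2,5]
-8<-2: swap(3,3), lo=4 mid=4 ⇒ [-4,-6,-5,-8,0,6,-7,3,-2,5]
0>-2: swap(4,8), hi=7 ⇒ [-4,-6,-5,-8,-2,6,-7,3,0,5]
-2=-2: mid=5
6>-2: swap(5,7), hi=6 ⇒ [-4,-6,-5,-8,-2,3,-7,6,0,5]
3>-2: swap(5,6), hi=5 ⇒ [-4,-6,-5,-8,-2,-7,3,6,0,5]
-7<-2: swap(4,5), lo=5 mid=6 ⇒ [-4,-6,-5,-8,-7,-2,3,6,0,5]
done. lo=5 hi=5; A=[-4,-6,-5,-8,-7,-2,3,6,0,5]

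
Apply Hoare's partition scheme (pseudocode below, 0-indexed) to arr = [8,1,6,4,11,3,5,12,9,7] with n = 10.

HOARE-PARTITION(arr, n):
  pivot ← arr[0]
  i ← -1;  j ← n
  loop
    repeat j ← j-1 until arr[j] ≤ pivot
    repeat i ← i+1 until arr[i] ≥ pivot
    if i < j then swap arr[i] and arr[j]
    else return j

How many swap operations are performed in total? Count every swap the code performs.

pivot = arr[0] = 8; i = -1, j = 10
j→9 (arr[9]=7≤8), i→0 (arr[0]=8≥8); i<j, swap → [7,1,6,4,11,3,5,12,9,8]
j→6 (arr[6]=5≤8), i→4 (arr[4]=11≥8); i<j, swap → [7,1,6,4,5,3,11,12,9,8]
j→5, i→6; i≥j, return j=5. arr = [7,1,6,4,5,3,11,12,9,8]

2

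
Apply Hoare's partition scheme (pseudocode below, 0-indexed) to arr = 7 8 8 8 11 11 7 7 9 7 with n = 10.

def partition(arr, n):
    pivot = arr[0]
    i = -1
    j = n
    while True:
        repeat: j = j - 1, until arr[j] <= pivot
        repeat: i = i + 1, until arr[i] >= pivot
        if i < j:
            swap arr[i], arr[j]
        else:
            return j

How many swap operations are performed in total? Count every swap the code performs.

3

pivot = arr[0] = 7; i = -1, j = 10
j→9 (arr[9]=7≤7), i→0 (arr[0]=7≥7); i<j, swap → 7 8 8 8 11 11 7 7 9 7
j→7 (arr[7]=7≤7), i→1 (arr[1]=8≥7); i<j, swap → 7 7 8 8 11 11 7 8 9 7
j→6 (arr[6]=7≤7), i→2 (arr[2]=8≥7); i<j, swap → 7 7 7 8 11 11 8 8 9 7
j→2, i→3; i≥j, return j=2. arr = 7 7 7 8 11 11 8 8 9 7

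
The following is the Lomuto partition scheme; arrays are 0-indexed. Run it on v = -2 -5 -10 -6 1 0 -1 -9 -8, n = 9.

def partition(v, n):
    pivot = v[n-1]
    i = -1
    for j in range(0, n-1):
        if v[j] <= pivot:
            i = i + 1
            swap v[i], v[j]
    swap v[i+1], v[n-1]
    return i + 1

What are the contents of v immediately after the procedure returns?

pivot=-8, i=-1
j=0: -2>-8, skip
j=1: -5>-8, skip
j=2: -10≤-8, i=0, swap(0,2) ⇒ -10 -5 -2 -6 1 0 -1 -9 -8
j=3: -6>-8, skip
j=4: 1>-8, skip
j=5: 0>-8, skip
j=6: -1>-8, skip
j=7: -9≤-8, i=1, swap(1,7) ⇒ -10 -9 -2 -6 1 0 -1 -5 -8
swap(2,8) ⇒ -10 -9 -8 -6 1 0 -1 -5 -2; return 2

-10 -9 -8 -6 1 0 -1 -5 -2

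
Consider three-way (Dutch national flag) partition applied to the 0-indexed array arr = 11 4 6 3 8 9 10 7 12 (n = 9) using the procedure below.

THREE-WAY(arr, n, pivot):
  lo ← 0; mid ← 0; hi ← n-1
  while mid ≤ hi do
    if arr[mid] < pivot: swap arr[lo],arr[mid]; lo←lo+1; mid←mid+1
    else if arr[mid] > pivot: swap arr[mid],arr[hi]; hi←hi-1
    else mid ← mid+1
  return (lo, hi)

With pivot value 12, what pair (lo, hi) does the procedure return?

lo=0 mid=0 hi=8
11<12: swap(0,0), lo=1 mid=1 ⇒ 11 4 6 3 8 9 10 7 12
4<12: swap(1,1), lo=2 mid=2 ⇒ 11 4 6 3 8 9 10 7 12
6<12: swap(2,2), lo=3 mid=3 ⇒ 11 4 6 3 8 9 10 7 12
3<12: swap(3,3), lo=4 mid=4 ⇒ 11 4 6 3 8 9 10 7 12
8<12: swap(4,4), lo=5 mid=5 ⇒ 11 4 6 3 8 9 10 7 12
9<12: swap(5,5), lo=6 mid=6 ⇒ 11 4 6 3 8 9 10 7 12
10<12: swap(6,6), lo=7 mid=7 ⇒ 11 4 6 3 8 9 10 7 12
7<12: swap(7,7), lo=8 mid=8 ⇒ 11 4 6 3 8 9 10 7 12
12=12: mid=9
done. lo=8 hi=8; arr=11 4 6 3 8 9 10 7 12

(8, 8)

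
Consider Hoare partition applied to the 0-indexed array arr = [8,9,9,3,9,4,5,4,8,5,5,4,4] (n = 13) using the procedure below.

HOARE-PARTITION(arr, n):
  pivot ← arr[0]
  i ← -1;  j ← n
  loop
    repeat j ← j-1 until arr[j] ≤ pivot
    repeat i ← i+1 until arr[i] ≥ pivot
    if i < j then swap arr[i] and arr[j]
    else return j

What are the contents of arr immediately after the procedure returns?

[4,4,5,3,5,4,5,4,8,9,9,9,8]

pivot = arr[0] = 8; i = -1, j = 13
j→12 (arr[12]=4≤8), i→0 (arr[0]=8≥8); i<j, swap → [4,9,9,3,9,4,5,4,8,5,5,4,8]
j→11 (arr[11]=4≤8), i→1 (arr[1]=9≥8); i<j, swap → [4,4,9,3,9,4,5,4,8,5,5,9,8]
j→10 (arr[10]=5≤8), i→2 (arr[2]=9≥8); i<j, swap → [4,4,5,3,9,4,5,4,8,5,9,9,8]
j→9 (arr[9]=5≤8), i→4 (arr[4]=9≥8); i<j, swap → [4,4,5,3,5,4,5,4,8,9,9,9,8]
j→8, i→8; i≥j, return j=8. arr = [4,4,5,3,5,4,5,4,8,9,9,9,8]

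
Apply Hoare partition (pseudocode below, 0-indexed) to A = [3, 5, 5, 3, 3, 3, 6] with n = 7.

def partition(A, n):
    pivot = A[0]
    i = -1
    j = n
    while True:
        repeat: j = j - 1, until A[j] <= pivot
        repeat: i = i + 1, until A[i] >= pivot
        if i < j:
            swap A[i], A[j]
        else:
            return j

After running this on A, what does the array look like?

[3, 3, 3, 5, 5, 3, 6]

pivot = A[0] = 3; i = -1, j = 7
j→5 (A[5]=3≤3), i→0 (A[0]=3≥3); i<j, swap → [3, 5, 5, 3, 3, 3, 6]
j→4 (A[4]=3≤3), i→1 (A[1]=5≥3); i<j, swap → [3, 3, 5, 3, 5, 3, 6]
j→3 (A[3]=3≤3), i→2 (A[2]=5≥3); i<j, swap → [3, 3, 3, 5, 5, 3, 6]
j→2, i→3; i≥j, return j=2. A = [3, 3, 3, 5, 5, 3, 6]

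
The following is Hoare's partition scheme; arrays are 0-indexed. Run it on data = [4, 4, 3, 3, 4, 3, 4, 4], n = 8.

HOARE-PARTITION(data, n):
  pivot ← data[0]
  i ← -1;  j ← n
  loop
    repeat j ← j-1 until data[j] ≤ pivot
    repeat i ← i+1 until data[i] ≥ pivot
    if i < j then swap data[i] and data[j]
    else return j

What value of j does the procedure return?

4

pivot=4
j stops at 7 (4), i stops at 0 (4); swap ⇒ [4, 4, 3, 3, 4, 3, 4, 4]
j stops at 6 (4), i stops at 1 (4); swap ⇒ [4, 4, 3, 3, 4, 3, 4, 4]
j stops at 5 (3), i stops at 4 (4); swap ⇒ [4, 4, 3, 3, 3, 4, 4, 4]
j stops at 4, i stops at 5; i≥j ⇒ return 4. data=[4, 4, 3, 3, 3, 4, 4, 4]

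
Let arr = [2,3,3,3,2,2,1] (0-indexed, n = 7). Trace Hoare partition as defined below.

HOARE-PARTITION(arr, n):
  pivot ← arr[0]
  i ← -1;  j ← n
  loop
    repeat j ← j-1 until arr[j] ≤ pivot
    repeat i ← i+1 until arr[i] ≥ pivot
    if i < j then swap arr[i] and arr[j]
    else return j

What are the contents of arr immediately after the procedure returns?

[1,2,2,3,3,3,2]

pivot = arr[0] = 2; i = -1, j = 7
j→6 (arr[6]=1≤2), i→0 (arr[0]=2≥2); i<j, swap → [1,3,3,3,2,2,2]
j→5 (arr[5]=2≤2), i→1 (arr[1]=3≥2); i<j, swap → [1,2,3,3,2,3,2]
j→4 (arr[4]=2≤2), i→2 (arr[2]=3≥2); i<j, swap → [1,2,2,3,3,3,2]
j→2, i→3; i≥j, return j=2. arr = [1,2,2,3,3,3,2]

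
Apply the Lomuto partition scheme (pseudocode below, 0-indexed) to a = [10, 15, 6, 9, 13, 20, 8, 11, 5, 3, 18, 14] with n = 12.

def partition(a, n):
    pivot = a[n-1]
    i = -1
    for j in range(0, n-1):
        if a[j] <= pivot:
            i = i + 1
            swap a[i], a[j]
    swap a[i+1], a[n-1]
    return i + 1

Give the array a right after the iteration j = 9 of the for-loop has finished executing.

[10, 6, 9, 13, 8, 11, 5, 3, 15, 20, 18, 14]

pivot=14, i=-1
j=0: 10≤14, i=0, swap(0,0) ⇒ [10, 15, 6, 9, 13, 20, 8, 11, 5, 3, 18, 14]
j=1: 15>14, skip
j=2: 6≤14, i=1, swap(1,2) ⇒ [10, 6, 15, 9, 13, 20, 8, 11, 5, 3, 18, 14]
j=3: 9≤14, i=2, swap(2,3) ⇒ [10, 6, 9, 15, 13, 20, 8, 11, 5, 3, 18, 14]
j=4: 13≤14, i=3, swap(3,4) ⇒ [10, 6, 9, 13, 15, 20, 8, 11, 5, 3, 18, 14]
j=5: 20>14, skip
j=6: 8≤14, i=4, swap(4,6) ⇒ [10, 6, 9, 13, 8, 20, 15, 11, 5, 3, 18, 14]
j=7: 11≤14, i=5, swap(5,7) ⇒ [10, 6, 9, 13, 8, 11, 15, 20, 5, 3, 18, 14]
j=8: 5≤14, i=6, swap(6,8) ⇒ [10, 6, 9, 13, 8, 11, 5, 20, 15, 3, 18, 14]
j=9: 3≤14, i=7, swap(7,9) ⇒ [10, 6, 9, 13, 8, 11, 5, 3, 15, 20, 18, 14]
(after j=9) a = [10, 6, 9, 13, 8, 11, 5, 3, 15, 20, 18, 14]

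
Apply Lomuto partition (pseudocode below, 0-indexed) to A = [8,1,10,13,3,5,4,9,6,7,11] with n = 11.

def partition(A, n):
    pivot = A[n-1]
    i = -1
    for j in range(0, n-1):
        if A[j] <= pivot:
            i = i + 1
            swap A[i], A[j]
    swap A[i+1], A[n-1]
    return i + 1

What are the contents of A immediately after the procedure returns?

pivot=11, i=-1
j=0: 8≤11, i=0, swap(0,0) ⇒ [8,1,10,13,3,5,4,9,6,7,11]
j=1: 1≤11, i=1, swap(1,1) ⇒ [8,1,10,13,3,5,4,9,6,7,11]
j=2: 10≤11, i=2, swap(2,2) ⇒ [8,1,10,13,3,5,4,9,6,7,11]
j=3: 13>11, skip
j=4: 3≤11, i=3, swap(3,4) ⇒ [8,1,10,3,13,5,4,9,6,7,11]
j=5: 5≤11, i=4, swap(4,5) ⇒ [8,1,10,3,5,13,4,9,6,7,11]
j=6: 4≤11, i=5, swap(5,6) ⇒ [8,1,10,3,5,4,13,9,6,7,11]
j=7: 9≤11, i=6, swap(6,7) ⇒ [8,1,10,3,5,4,9,13,6,7,11]
j=8: 6≤11, i=7, swap(7,8) ⇒ [8,1,10,3,5,4,9,6,13,7,11]
j=9: 7≤11, i=8, swap(8,9) ⇒ [8,1,10,3,5,4,9,6,7,13,11]
swap(9,10) ⇒ [8,1,10,3,5,4,9,6,7,11,13]; return 9

[8,1,10,3,5,4,9,6,7,11,13]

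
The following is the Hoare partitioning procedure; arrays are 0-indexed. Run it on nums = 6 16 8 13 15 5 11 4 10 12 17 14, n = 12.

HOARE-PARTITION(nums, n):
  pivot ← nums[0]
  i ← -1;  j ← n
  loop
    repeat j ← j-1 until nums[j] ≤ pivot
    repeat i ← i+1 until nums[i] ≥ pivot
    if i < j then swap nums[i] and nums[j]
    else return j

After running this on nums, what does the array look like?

pivot=6
j stops at 7 (4), i stops at 0 (6); swap ⇒ 4 16 8 13 15 5 11 6 10 12 17 14
j stops at 5 (5), i stops at 1 (16); swap ⇒ 4 5 8 13 15 16 11 6 10 12 17 14
j stops at 1, i stops at 2; i≥j ⇒ return 1. nums=4 5 8 13 15 16 11 6 10 12 17 14

4 5 8 13 15 16 11 6 10 12 17 14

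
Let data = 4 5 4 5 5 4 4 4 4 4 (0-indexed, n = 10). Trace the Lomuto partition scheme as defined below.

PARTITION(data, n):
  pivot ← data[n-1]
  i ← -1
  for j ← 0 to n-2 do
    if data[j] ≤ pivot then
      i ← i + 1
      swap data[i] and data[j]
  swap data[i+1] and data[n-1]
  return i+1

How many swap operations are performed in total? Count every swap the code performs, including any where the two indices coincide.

pivot=4, i=-1
j=0: 4≤4, i=0, swap(0,0) ⇒ 4 5 4 5 5 4 4 4 4 4
j=1: 5>4, skip
j=2: 4≤4, i=1, swap(1,2) ⇒ 4 4 5 5 5 4 4 4 4 4
j=3: 5>4, skip
j=4: 5>4, skip
j=5: 4≤4, i=2, swap(2,5) ⇒ 4 4 4 5 5 5 4 4 4 4
j=6: 4≤4, i=3, swap(3,6) ⇒ 4 4 4 4 5 5 5 4 4 4
j=7: 4≤4, i=4, swap(4,7) ⇒ 4 4 4 4 4 5 5 5 4 4
j=8: 4≤4, i=5, swap(5,8) ⇒ 4 4 4 4 4 4 5 5 5 4
swap(6,9) ⇒ 4 4 4 4 4 4 4 5 5 5; return 6

7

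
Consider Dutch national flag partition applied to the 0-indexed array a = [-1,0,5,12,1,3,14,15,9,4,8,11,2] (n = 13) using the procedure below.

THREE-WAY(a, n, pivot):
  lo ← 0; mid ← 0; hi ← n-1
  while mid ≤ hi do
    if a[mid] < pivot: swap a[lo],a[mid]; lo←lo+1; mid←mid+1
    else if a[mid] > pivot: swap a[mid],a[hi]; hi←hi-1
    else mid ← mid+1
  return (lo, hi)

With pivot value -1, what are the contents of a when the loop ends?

[-1,5,12,1,3,14,15,9,4,8,11,2,0]

lo=0 mid=0 hi=12
-1=-1: mid=1
0>-1: swap(1,12), hi=11 ⇒ [-1,2,5,12,1,3,14,15,9,4,8,11,0]
2>-1: swap(1,11), hi=10 ⇒ [-1,11,5,12,1,3,14,15,9,4,8,2,0]
11>-1: swap(1,10), hi=9 ⇒ [-1,8,5,12,1,3,14,15,9,4,11,2,0]
8>-1: swap(1,9), hi=8 ⇒ [-1,4,5,12,1,3,14,15,9,8,11,2,0]
4>-1: swap(1,8), hi=7 ⇒ [-1,9,5,12,1,3,14,15,4,8,11,2,0]
9>-1: swap(1,7), hi=6 ⇒ [-1,15,5,12,1,3,14,9,4,8,11,2,0]
15>-1: swap(1,6), hi=5 ⇒ [-1,14,5,12,1,3,15,9,4,8,11,2,0]
14>-1: swap(1,5), hi=4 ⇒ [-1,3,5,12,1,14,15,9,4,8,11,2,0]
3>-1: swap(1,4), hi=3 ⇒ [-1,1,5,12,3,14,15,9,4,8,11,2,0]
1>-1: swap(1,3), hi=2 ⇒ [-1,12,5,1,3,14,15,9,4,8,11,2,0]
12>-1: swap(1,2), hi=1 ⇒ [-1,5,12,1,3,14,15,9,4,8,11,2,0]
5>-1: swap(1,1), hi=0 ⇒ [-1,5,12,1,3,14,15,9,4,8,11,2,0]
done. lo=0 hi=0; a=[-1,5,12,1,3,14,15,9,4,8,11,2,0]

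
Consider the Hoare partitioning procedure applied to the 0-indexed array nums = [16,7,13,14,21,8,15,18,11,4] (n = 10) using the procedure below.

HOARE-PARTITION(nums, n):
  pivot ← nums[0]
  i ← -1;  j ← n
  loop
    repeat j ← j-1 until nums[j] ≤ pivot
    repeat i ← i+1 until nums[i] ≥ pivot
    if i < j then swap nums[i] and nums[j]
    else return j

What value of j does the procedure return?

pivot = nums[0] = 16; i = -1, j = 10
j→9 (nums[9]=4≤16), i→0 (nums[0]=16≥16); i<j, swap → [4,7,13,14,21,8,15,18,11,16]
j→8 (nums[8]=11≤16), i→4 (nums[4]=21≥16); i<j, swap → [4,7,13,14,11,8,15,18,21,16]
j→6, i→7; i≥j, return j=6. nums = [4,7,13,14,11,8,15,18,21,16]

6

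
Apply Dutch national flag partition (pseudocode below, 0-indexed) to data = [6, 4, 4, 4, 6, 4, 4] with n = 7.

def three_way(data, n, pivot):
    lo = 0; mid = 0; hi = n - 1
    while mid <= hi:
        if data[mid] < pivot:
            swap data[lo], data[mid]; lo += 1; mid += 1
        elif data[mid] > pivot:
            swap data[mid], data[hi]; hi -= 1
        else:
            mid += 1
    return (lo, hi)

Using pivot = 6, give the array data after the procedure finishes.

[4, 4, 4, 4, 4, 6, 6]

pivot = 6; lo=0, mid=0, hi=6
data[mid]=6=6: mid=1
data[mid]=4<6: swap data[0],data[1]; lo=1,mid=2 → [4, 6, 4, 4, 6, 4, 4]
data[mid]=4<6: swap data[1],data[2]; lo=2,mid=3 → [4, 4, 6, 4, 6, 4, 4]
data[mid]=4<6: swap data[2],data[3]; lo=3,mid=4 → [4, 4, 4, 6, 6, 4, 4]
data[mid]=6=6: mid=5
data[mid]=4<6: swap data[3],data[5]; lo=4,mid=6 → [4, 4, 4, 4, 6, 6, 4]
data[mid]=4<6: swap data[4],data[6]; lo=5,mid=7 → [4, 4, 4, 4, 4, 6, 6]
end: lo=5, hi=6; data = [4, 4, 4, 4, 4, 6, 6]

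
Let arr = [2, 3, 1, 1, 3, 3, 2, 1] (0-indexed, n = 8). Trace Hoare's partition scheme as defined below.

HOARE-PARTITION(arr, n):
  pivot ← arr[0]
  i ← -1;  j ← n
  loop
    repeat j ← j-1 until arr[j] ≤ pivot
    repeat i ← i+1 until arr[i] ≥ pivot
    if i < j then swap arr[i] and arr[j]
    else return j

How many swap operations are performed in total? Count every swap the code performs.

pivot=2
j stops at 7 (1), i stops at 0 (2); swap ⇒ [1, 3, 1, 1, 3, 3, 2, 2]
j stops at 6 (2), i stops at 1 (3); swap ⇒ [1, 2, 1, 1, 3, 3, 3, 2]
j stops at 3, i stops at 4; i≥j ⇒ return 3. arr=[1, 2, 1, 1, 3, 3, 3, 2]

2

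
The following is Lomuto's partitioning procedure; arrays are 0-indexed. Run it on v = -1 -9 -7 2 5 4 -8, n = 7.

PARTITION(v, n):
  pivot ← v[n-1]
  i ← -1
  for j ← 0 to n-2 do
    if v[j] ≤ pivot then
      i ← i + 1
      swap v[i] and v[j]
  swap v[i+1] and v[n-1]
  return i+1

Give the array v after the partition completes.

-9 -8 -7 2 5 4 -1

pivot=-8, i=-1
j=0: -1>-8, skip
j=1: -9≤-8, i=0, swap(0,1) ⇒ -9 -1 -7 2 5 4 -8
j=2: -7>-8, skip
j=3: 2>-8, skip
j=4: 5>-8, skip
j=5: 4>-8, skip
swap(1,6) ⇒ -9 -8 -7 2 5 4 -1; return 1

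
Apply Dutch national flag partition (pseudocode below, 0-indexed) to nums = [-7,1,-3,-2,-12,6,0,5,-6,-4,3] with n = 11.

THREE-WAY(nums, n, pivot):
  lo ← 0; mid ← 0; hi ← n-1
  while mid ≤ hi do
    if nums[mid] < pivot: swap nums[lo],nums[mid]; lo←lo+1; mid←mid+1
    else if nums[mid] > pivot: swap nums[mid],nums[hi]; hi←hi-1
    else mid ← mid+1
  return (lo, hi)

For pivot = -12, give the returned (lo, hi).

(0, 0)

pivot = -12; lo=0, mid=0, hi=10
nums[mid]=-7>-12: swap nums[0],nums[10]; hi=9 → [3,1,-3,-2,-12,6,0,5,-6,-4,-7]
nums[mid]=3>-12: swap nums[0],nums[9]; hi=8 → [-4,1,-3,-2,-12,6,0,5,-6,3,-7]
nums[mid]=-4>-12: swap nums[0],nums[8]; hi=7 → [-6,1,-3,-2,-12,6,0,5,-4,3,-7]
nums[mid]=-6>-12: swap nums[0],nums[7]; hi=6 → [5,1,-3,-2,-12,6,0,-6,-4,3,-7]
nums[mid]=5>-12: swap nums[0],nums[6]; hi=5 → [0,1,-3,-2,-12,6,5,-6,-4,3,-7]
nums[mid]=0>-12: swap nums[0],nums[5]; hi=4 → [6,1,-3,-2,-12,0,5,-6,-4,3,-7]
nums[mid]=6>-12: swap nums[0],nums[4]; hi=3 → [-12,1,-3,-2,6,0,5,-6,-4,3,-7]
nums[mid]=-12=-12: mid=1
nums[mid]=1>-12: swap nums[1],nums[3]; hi=2 → [-12,-2,-3,1,6,0,5,-6,-4,3,-7]
nums[mid]=-2>-12: swap nums[1],nums[2]; hi=1 → [-12,-3,-2,1,6,0,5,-6,-4,3,-7]
nums[mid]=-3>-12: swap nums[1],nums[1]; hi=0 → [-12,-3,-2,1,6,0,5,-6,-4,3,-7]
end: lo=0, hi=0; nums = [-12,-3,-2,1,6,0,5,-6,-4,3,-7]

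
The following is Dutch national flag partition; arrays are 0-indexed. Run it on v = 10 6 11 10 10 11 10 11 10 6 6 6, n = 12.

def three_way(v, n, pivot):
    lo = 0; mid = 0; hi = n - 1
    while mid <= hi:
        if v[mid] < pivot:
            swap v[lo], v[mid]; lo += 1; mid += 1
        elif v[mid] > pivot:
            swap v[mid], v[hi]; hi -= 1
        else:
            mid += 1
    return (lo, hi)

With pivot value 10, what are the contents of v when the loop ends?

pivot = 10; lo=0, mid=0, hi=11
v[mid]=10=10: mid=1
v[mid]=6<10: swap v[0],v[1]; lo=1,mid=2 → 6 10 11 10 10 11 10 11 10 6 6 6
v[mid]=11>10: swap v[2],v[11]; hi=10 → 6 10 6 10 10 11 10 11 10 6 6 11
v[mid]=6<10: swap v[1],v[2]; lo=2,mid=3 → 6 6 10 10 10 11 10 11 10 6 6 11
v[mid]=10=10: mid=4
v[mid]=10=10: mid=5
v[mid]=11>10: swap v[5],v[10]; hi=9 → 6 6 10 10 10 6 10 11 10 6 11 11
v[mid]=6<10: swap v[2],v[5]; lo=3,mid=6 → 6 6 6 10 10 10 10 11 10 6 11 11
v[mid]=10=10: mid=7
v[mid]=11>10: swap v[7],v[9]; hi=8 → 6 6 6 10 10 10 10 6 10 11 11 11
v[mid]=6<10: swap v[3],v[7]; lo=4,mid=8 → 6 6 6 6 10 10 10 10 10 11 11 11
v[mid]=10=10: mid=9
end: lo=4, hi=8; v = 6 6 6 6 10 10 10 10 10 11 11 11

6 6 6 6 10 10 10 10 10 11 11 11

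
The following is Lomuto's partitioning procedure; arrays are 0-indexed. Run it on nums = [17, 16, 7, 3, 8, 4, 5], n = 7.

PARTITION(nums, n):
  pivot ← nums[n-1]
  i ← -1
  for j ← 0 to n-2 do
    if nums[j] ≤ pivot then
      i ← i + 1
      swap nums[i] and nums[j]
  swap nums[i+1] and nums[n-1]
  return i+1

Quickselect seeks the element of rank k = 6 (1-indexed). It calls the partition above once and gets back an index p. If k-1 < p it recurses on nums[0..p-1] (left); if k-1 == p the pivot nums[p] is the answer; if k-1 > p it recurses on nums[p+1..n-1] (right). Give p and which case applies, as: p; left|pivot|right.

pivot=5, i=-1
j=0: 17>5, skip
j=1: 16>5, skip
j=2: 7>5, skip
j=3: 3≤5, i=0, swap(0,3) ⇒ [3, 16, 7, 17, 8, 4, 5]
j=4: 8>5, skip
j=5: 4≤5, i=1, swap(1,5) ⇒ [3, 4, 7, 17, 8, 16, 5]
swap(2,6) ⇒ [3, 4, 5, 17, 8, 16, 7]; return 2
p = 2; k-1 = 5 > 2 ⇒ right

2; right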